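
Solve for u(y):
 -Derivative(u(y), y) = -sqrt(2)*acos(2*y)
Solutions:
 u(y) = C1 + sqrt(2)*(y*acos(2*y) - sqrt(1 - 4*y^2)/2)


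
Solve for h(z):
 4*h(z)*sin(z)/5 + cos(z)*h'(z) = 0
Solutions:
 h(z) = C1*cos(z)^(4/5)


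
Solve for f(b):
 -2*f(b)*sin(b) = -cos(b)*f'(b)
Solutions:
 f(b) = C1/cos(b)^2


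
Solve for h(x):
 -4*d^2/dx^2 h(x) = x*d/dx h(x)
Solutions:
 h(x) = C1 + C2*erf(sqrt(2)*x/4)


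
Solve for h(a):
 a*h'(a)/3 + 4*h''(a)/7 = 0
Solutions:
 h(a) = C1 + C2*erf(sqrt(42)*a/12)


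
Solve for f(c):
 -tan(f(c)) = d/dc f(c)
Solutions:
 f(c) = pi - asin(C1*exp(-c))
 f(c) = asin(C1*exp(-c))


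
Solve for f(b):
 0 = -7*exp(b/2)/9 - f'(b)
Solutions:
 f(b) = C1 - 14*exp(b/2)/9


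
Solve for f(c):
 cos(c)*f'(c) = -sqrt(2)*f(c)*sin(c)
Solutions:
 f(c) = C1*cos(c)^(sqrt(2))


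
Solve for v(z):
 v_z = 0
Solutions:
 v(z) = C1


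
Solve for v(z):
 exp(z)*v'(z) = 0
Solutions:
 v(z) = C1


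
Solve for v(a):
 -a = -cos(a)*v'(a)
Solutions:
 v(a) = C1 + Integral(a/cos(a), a)


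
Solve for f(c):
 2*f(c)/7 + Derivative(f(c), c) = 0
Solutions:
 f(c) = C1*exp(-2*c/7)


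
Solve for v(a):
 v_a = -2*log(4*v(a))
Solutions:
 Integral(1/(log(_y) + 2*log(2)), (_y, v(a)))/2 = C1 - a


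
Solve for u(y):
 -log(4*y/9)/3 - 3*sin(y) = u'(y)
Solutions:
 u(y) = C1 - y*log(y)/3 - 2*y*log(2)/3 + y/3 + 2*y*log(3)/3 + 3*cos(y)


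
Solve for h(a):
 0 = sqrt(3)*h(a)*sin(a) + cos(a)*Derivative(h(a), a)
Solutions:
 h(a) = C1*cos(a)^(sqrt(3))


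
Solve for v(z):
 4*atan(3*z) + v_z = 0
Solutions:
 v(z) = C1 - 4*z*atan(3*z) + 2*log(9*z^2 + 1)/3


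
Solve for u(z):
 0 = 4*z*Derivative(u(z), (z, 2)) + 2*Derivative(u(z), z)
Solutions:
 u(z) = C1 + C2*sqrt(z)


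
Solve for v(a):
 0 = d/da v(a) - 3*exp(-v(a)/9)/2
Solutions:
 v(a) = 9*log(C1 + a/6)


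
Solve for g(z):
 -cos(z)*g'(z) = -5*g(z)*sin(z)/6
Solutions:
 g(z) = C1/cos(z)^(5/6)


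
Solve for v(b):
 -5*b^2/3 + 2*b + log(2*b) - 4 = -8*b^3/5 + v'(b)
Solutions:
 v(b) = C1 + 2*b^4/5 - 5*b^3/9 + b^2 + b*log(b) - 5*b + b*log(2)


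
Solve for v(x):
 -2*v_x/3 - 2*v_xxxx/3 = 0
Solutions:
 v(x) = C1 + C4*exp(-x) + (C2*sin(sqrt(3)*x/2) + C3*cos(sqrt(3)*x/2))*exp(x/2)


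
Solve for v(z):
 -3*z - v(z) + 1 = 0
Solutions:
 v(z) = 1 - 3*z


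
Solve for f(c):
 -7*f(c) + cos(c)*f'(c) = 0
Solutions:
 f(c) = C1*sqrt(sin(c) + 1)*(sin(c)^3 + 3*sin(c)^2 + 3*sin(c) + 1)/(sqrt(sin(c) - 1)*(sin(c)^3 - 3*sin(c)^2 + 3*sin(c) - 1))


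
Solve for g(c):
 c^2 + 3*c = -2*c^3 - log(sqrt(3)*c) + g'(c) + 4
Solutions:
 g(c) = C1 + c^4/2 + c^3/3 + 3*c^2/2 + c*log(c) - 5*c + c*log(3)/2


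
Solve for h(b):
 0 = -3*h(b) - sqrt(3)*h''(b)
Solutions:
 h(b) = C1*sin(3^(1/4)*b) + C2*cos(3^(1/4)*b)


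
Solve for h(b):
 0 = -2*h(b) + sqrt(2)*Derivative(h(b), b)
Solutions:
 h(b) = C1*exp(sqrt(2)*b)


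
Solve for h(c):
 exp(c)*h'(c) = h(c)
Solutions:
 h(c) = C1*exp(-exp(-c))


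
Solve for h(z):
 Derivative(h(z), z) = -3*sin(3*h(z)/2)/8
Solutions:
 3*z/8 + log(cos(3*h(z)/2) - 1)/3 - log(cos(3*h(z)/2) + 1)/3 = C1


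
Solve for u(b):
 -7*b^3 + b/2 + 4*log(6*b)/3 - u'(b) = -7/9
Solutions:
 u(b) = C1 - 7*b^4/4 + b^2/4 + 4*b*log(b)/3 - 5*b/9 + 4*b*log(6)/3


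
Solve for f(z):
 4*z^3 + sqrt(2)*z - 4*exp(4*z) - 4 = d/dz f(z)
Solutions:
 f(z) = C1 + z^4 + sqrt(2)*z^2/2 - 4*z - exp(4*z)


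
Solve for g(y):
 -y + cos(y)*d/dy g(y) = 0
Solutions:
 g(y) = C1 + Integral(y/cos(y), y)


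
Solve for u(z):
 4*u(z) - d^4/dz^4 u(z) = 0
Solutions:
 u(z) = C1*exp(-sqrt(2)*z) + C2*exp(sqrt(2)*z) + C3*sin(sqrt(2)*z) + C4*cos(sqrt(2)*z)


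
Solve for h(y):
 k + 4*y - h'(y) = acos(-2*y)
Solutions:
 h(y) = C1 + k*y + 2*y^2 - y*acos(-2*y) - sqrt(1 - 4*y^2)/2


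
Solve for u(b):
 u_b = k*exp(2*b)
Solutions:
 u(b) = C1 + k*exp(2*b)/2


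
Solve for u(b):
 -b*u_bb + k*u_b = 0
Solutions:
 u(b) = C1 + b^(re(k) + 1)*(C2*sin(log(b)*Abs(im(k))) + C3*cos(log(b)*im(k)))


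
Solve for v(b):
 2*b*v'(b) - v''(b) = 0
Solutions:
 v(b) = C1 + C2*erfi(b)


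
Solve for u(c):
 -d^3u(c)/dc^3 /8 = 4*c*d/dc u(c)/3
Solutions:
 u(c) = C1 + Integral(C2*airyai(-2*6^(2/3)*c/3) + C3*airybi(-2*6^(2/3)*c/3), c)


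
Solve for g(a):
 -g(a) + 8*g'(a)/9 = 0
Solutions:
 g(a) = C1*exp(9*a/8)


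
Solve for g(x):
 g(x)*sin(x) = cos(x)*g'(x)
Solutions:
 g(x) = C1/cos(x)


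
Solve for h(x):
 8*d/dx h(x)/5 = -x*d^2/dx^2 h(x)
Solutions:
 h(x) = C1 + C2/x^(3/5)


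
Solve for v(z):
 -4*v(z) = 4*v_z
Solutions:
 v(z) = C1*exp(-z)


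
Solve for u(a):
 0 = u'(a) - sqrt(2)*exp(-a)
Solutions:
 u(a) = C1 - sqrt(2)*exp(-a)


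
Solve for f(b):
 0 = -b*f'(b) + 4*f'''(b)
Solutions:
 f(b) = C1 + Integral(C2*airyai(2^(1/3)*b/2) + C3*airybi(2^(1/3)*b/2), b)


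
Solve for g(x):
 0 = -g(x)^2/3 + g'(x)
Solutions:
 g(x) = -3/(C1 + x)


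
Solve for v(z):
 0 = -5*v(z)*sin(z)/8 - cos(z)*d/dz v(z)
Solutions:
 v(z) = C1*cos(z)^(5/8)


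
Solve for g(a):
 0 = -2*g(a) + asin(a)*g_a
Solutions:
 g(a) = C1*exp(2*Integral(1/asin(a), a))


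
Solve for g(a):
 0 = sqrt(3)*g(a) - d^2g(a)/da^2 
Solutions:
 g(a) = C1*exp(-3^(1/4)*a) + C2*exp(3^(1/4)*a)


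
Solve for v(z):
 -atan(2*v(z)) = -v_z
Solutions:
 Integral(1/atan(2*_y), (_y, v(z))) = C1 + z


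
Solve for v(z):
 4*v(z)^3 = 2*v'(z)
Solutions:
 v(z) = -sqrt(2)*sqrt(-1/(C1 + 2*z))/2
 v(z) = sqrt(2)*sqrt(-1/(C1 + 2*z))/2


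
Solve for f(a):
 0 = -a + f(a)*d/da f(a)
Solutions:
 f(a) = -sqrt(C1 + a^2)
 f(a) = sqrt(C1 + a^2)


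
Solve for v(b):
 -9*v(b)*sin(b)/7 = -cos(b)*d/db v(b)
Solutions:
 v(b) = C1/cos(b)^(9/7)


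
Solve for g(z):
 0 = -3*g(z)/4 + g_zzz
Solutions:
 g(z) = C3*exp(6^(1/3)*z/2) + (C1*sin(2^(1/3)*3^(5/6)*z/4) + C2*cos(2^(1/3)*3^(5/6)*z/4))*exp(-6^(1/3)*z/4)


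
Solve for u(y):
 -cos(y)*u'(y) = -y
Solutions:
 u(y) = C1 + Integral(y/cos(y), y)


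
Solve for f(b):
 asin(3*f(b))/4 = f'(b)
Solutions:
 Integral(1/asin(3*_y), (_y, f(b))) = C1 + b/4


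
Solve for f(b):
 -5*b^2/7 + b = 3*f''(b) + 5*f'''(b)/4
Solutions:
 f(b) = C1 + C2*b + C3*exp(-12*b/5) - 5*b^4/252 + 67*b^3/756 - 335*b^2/3024


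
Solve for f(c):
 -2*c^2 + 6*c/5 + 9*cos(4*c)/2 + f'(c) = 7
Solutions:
 f(c) = C1 + 2*c^3/3 - 3*c^2/5 + 7*c - 9*sin(4*c)/8


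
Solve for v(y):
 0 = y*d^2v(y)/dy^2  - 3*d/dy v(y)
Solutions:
 v(y) = C1 + C2*y^4


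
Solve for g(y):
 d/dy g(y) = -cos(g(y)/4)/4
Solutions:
 y/4 - 2*log(sin(g(y)/4) - 1) + 2*log(sin(g(y)/4) + 1) = C1


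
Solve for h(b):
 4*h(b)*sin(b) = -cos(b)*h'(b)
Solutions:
 h(b) = C1*cos(b)^4


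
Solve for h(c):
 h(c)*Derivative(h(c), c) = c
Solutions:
 h(c) = -sqrt(C1 + c^2)
 h(c) = sqrt(C1 + c^2)


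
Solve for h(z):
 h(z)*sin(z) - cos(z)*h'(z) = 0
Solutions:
 h(z) = C1/cos(z)


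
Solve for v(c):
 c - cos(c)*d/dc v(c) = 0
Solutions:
 v(c) = C1 + Integral(c/cos(c), c)


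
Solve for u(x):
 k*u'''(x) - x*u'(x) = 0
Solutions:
 u(x) = C1 + Integral(C2*airyai(x*(1/k)^(1/3)) + C3*airybi(x*(1/k)^(1/3)), x)


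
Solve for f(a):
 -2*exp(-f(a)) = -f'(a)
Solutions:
 f(a) = log(C1 + 2*a)


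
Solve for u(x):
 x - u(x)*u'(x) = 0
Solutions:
 u(x) = -sqrt(C1 + x^2)
 u(x) = sqrt(C1 + x^2)


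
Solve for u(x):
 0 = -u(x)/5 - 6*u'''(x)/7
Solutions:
 u(x) = C3*exp(-30^(2/3)*7^(1/3)*x/30) + (C1*sin(10^(2/3)*3^(1/6)*7^(1/3)*x/20) + C2*cos(10^(2/3)*3^(1/6)*7^(1/3)*x/20))*exp(30^(2/3)*7^(1/3)*x/60)


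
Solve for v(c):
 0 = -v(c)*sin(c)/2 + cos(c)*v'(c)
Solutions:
 v(c) = C1/sqrt(cos(c))


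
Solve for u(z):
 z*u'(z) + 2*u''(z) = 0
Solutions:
 u(z) = C1 + C2*erf(z/2)


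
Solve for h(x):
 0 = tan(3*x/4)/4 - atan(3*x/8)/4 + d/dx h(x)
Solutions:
 h(x) = C1 + x*atan(3*x/8)/4 - log(9*x^2 + 64)/3 + log(cos(3*x/4))/3


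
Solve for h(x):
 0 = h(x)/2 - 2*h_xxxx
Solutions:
 h(x) = C1*exp(-sqrt(2)*x/2) + C2*exp(sqrt(2)*x/2) + C3*sin(sqrt(2)*x/2) + C4*cos(sqrt(2)*x/2)


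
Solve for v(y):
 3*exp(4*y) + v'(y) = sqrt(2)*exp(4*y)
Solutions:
 v(y) = C1 - 3*exp(4*y)/4 + sqrt(2)*exp(4*y)/4


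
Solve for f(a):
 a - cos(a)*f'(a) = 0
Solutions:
 f(a) = C1 + Integral(a/cos(a), a)


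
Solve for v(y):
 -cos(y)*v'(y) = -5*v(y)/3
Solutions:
 v(y) = C1*(sin(y) + 1)^(5/6)/(sin(y) - 1)^(5/6)


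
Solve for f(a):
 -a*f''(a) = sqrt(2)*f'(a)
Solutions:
 f(a) = C1 + C2*a^(1 - sqrt(2))


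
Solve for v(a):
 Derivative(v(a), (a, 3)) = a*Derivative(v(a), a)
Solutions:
 v(a) = C1 + Integral(C2*airyai(a) + C3*airybi(a), a)


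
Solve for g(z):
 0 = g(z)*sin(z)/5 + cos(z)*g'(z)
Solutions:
 g(z) = C1*cos(z)^(1/5)


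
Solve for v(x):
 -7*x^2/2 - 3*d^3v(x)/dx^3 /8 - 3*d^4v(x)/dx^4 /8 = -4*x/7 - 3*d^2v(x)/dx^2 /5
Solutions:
 v(x) = C1 + C2*x + C3*exp(x*(-5 + sqrt(185))/10) + C4*exp(-x*(5 + sqrt(185))/10) + 35*x^4/72 + 355*x^3/336 + 15125*x^2/2688


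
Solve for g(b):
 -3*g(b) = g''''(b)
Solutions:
 g(b) = (C1*sin(sqrt(2)*3^(1/4)*b/2) + C2*cos(sqrt(2)*3^(1/4)*b/2))*exp(-sqrt(2)*3^(1/4)*b/2) + (C3*sin(sqrt(2)*3^(1/4)*b/2) + C4*cos(sqrt(2)*3^(1/4)*b/2))*exp(sqrt(2)*3^(1/4)*b/2)


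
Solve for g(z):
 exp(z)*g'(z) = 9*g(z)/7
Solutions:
 g(z) = C1*exp(-9*exp(-z)/7)


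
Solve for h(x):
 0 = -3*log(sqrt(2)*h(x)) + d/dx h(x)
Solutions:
 -2*Integral(1/(2*log(_y) + log(2)), (_y, h(x)))/3 = C1 - x


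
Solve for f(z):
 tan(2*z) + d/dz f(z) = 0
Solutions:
 f(z) = C1 + log(cos(2*z))/2


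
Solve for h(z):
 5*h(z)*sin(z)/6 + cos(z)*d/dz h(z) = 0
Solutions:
 h(z) = C1*cos(z)^(5/6)


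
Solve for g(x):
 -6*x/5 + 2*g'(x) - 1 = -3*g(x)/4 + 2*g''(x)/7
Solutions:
 g(x) = C1*exp(x*(14 - sqrt(238))/4) + C2*exp(x*(14 + sqrt(238))/4) + 8*x/5 - 44/15


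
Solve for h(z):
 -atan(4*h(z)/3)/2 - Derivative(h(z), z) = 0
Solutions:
 Integral(1/atan(4*_y/3), (_y, h(z))) = C1 - z/2


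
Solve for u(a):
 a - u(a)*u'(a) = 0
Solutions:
 u(a) = -sqrt(C1 + a^2)
 u(a) = sqrt(C1 + a^2)


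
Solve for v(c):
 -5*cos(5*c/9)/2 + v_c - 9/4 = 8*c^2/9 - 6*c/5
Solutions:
 v(c) = C1 + 8*c^3/27 - 3*c^2/5 + 9*c/4 + 9*sin(5*c/9)/2


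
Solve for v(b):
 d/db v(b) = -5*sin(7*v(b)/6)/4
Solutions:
 5*b/4 + 3*log(cos(7*v(b)/6) - 1)/7 - 3*log(cos(7*v(b)/6) + 1)/7 = C1


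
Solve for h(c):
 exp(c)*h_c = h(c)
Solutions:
 h(c) = C1*exp(-exp(-c))


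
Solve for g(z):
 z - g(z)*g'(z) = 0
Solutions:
 g(z) = -sqrt(C1 + z^2)
 g(z) = sqrt(C1 + z^2)


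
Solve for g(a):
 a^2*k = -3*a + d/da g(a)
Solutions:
 g(a) = C1 + a^3*k/3 + 3*a^2/2


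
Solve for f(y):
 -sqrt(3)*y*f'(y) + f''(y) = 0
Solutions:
 f(y) = C1 + C2*erfi(sqrt(2)*3^(1/4)*y/2)


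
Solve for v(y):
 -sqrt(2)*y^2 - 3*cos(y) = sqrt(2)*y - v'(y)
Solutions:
 v(y) = C1 + sqrt(2)*y^3/3 + sqrt(2)*y^2/2 + 3*sin(y)


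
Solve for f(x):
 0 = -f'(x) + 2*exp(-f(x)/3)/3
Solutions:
 f(x) = 3*log(C1 + 2*x/9)


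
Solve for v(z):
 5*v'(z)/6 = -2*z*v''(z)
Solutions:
 v(z) = C1 + C2*z^(7/12)


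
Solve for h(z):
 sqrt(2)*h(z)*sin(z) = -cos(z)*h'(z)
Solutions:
 h(z) = C1*cos(z)^(sqrt(2))


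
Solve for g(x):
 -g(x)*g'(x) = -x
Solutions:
 g(x) = -sqrt(C1 + x^2)
 g(x) = sqrt(C1 + x^2)


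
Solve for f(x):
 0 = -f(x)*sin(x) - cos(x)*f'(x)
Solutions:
 f(x) = C1*cos(x)


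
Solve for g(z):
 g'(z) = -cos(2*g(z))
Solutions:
 g(z) = -asin((C1 + exp(4*z))/(C1 - exp(4*z)))/2 + pi/2
 g(z) = asin((C1 + exp(4*z))/(C1 - exp(4*z)))/2


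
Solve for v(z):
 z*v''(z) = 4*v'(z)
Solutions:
 v(z) = C1 + C2*z^5


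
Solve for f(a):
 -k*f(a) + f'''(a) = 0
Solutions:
 f(a) = C1*exp(a*k^(1/3)) + C2*exp(a*k^(1/3)*(-1 + sqrt(3)*I)/2) + C3*exp(-a*k^(1/3)*(1 + sqrt(3)*I)/2)


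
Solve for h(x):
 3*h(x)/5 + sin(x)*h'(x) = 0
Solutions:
 h(x) = C1*(cos(x) + 1)^(3/10)/(cos(x) - 1)^(3/10)


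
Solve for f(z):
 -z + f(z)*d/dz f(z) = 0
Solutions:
 f(z) = -sqrt(C1 + z^2)
 f(z) = sqrt(C1 + z^2)


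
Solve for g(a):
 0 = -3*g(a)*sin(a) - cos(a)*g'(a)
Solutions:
 g(a) = C1*cos(a)^3


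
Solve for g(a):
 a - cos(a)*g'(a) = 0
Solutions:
 g(a) = C1 + Integral(a/cos(a), a)


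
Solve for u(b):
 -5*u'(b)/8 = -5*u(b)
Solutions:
 u(b) = C1*exp(8*b)


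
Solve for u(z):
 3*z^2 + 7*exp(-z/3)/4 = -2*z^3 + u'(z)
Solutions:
 u(z) = C1 + z^4/2 + z^3 - 21*exp(-z/3)/4


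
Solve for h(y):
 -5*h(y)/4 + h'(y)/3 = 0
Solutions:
 h(y) = C1*exp(15*y/4)


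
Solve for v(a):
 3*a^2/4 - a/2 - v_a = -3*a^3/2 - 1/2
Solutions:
 v(a) = C1 + 3*a^4/8 + a^3/4 - a^2/4 + a/2


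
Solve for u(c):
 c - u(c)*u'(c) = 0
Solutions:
 u(c) = -sqrt(C1 + c^2)
 u(c) = sqrt(C1 + c^2)


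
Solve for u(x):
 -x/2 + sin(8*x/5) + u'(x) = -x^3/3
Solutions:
 u(x) = C1 - x^4/12 + x^2/4 + 5*cos(8*x/5)/8


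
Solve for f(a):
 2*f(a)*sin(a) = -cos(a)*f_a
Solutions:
 f(a) = C1*cos(a)^2


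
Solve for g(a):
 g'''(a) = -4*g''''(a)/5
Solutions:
 g(a) = C1 + C2*a + C3*a^2 + C4*exp(-5*a/4)


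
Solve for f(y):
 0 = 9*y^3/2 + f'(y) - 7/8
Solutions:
 f(y) = C1 - 9*y^4/8 + 7*y/8


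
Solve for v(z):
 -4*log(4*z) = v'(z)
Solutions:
 v(z) = C1 - 4*z*log(z) - z*log(256) + 4*z


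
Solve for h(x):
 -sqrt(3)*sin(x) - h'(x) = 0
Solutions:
 h(x) = C1 + sqrt(3)*cos(x)


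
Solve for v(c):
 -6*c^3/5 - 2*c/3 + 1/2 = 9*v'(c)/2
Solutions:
 v(c) = C1 - c^4/15 - 2*c^2/27 + c/9


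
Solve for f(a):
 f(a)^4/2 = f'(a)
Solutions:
 f(a) = 2^(1/3)*(-1/(C1 + 3*a))^(1/3)
 f(a) = 2^(1/3)*(-1/(C1 + a))^(1/3)*(-3^(2/3) - 3*3^(1/6)*I)/6
 f(a) = 2^(1/3)*(-1/(C1 + a))^(1/3)*(-3^(2/3) + 3*3^(1/6)*I)/6


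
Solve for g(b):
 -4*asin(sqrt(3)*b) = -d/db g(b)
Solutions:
 g(b) = C1 + 4*b*asin(sqrt(3)*b) + 4*sqrt(3)*sqrt(1 - 3*b^2)/3


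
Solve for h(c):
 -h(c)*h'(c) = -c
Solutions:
 h(c) = -sqrt(C1 + c^2)
 h(c) = sqrt(C1 + c^2)


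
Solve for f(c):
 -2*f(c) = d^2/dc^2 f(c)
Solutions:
 f(c) = C1*sin(sqrt(2)*c) + C2*cos(sqrt(2)*c)


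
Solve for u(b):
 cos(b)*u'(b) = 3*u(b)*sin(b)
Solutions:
 u(b) = C1/cos(b)^3


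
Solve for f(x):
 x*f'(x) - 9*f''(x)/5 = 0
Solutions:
 f(x) = C1 + C2*erfi(sqrt(10)*x/6)


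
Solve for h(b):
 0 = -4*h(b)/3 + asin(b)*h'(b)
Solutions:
 h(b) = C1*exp(4*Integral(1/asin(b), b)/3)


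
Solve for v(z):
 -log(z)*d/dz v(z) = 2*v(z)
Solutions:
 v(z) = C1*exp(-2*li(z))


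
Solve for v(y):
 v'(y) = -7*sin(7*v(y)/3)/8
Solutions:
 7*y/8 + 3*log(cos(7*v(y)/3) - 1)/14 - 3*log(cos(7*v(y)/3) + 1)/14 = C1


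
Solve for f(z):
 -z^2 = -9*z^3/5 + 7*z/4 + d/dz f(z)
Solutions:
 f(z) = C1 + 9*z^4/20 - z^3/3 - 7*z^2/8


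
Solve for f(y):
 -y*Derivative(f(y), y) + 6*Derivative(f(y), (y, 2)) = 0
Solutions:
 f(y) = C1 + C2*erfi(sqrt(3)*y/6)


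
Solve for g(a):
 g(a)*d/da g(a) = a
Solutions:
 g(a) = -sqrt(C1 + a^2)
 g(a) = sqrt(C1 + a^2)


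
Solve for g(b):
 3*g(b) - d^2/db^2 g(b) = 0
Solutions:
 g(b) = C1*exp(-sqrt(3)*b) + C2*exp(sqrt(3)*b)


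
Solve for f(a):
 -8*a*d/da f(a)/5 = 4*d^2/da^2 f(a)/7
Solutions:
 f(a) = C1 + C2*erf(sqrt(35)*a/5)


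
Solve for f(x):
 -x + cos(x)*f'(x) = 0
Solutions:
 f(x) = C1 + Integral(x/cos(x), x)


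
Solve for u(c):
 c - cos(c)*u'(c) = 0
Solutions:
 u(c) = C1 + Integral(c/cos(c), c)


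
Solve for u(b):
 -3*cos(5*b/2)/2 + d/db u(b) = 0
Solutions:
 u(b) = C1 + 3*sin(5*b/2)/5


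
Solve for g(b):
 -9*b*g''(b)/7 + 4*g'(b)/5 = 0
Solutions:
 g(b) = C1 + C2*b^(73/45)


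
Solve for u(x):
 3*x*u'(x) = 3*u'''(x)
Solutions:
 u(x) = C1 + Integral(C2*airyai(x) + C3*airybi(x), x)


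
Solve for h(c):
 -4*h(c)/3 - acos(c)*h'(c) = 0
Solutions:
 h(c) = C1*exp(-4*Integral(1/acos(c), c)/3)


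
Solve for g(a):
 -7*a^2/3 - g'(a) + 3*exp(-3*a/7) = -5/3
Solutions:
 g(a) = C1 - 7*a^3/9 + 5*a/3 - 7*exp(-3*a/7)


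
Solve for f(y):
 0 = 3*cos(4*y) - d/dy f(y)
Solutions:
 f(y) = C1 + 3*sin(4*y)/4


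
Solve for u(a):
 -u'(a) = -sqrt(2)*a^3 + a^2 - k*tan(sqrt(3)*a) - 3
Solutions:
 u(a) = C1 + sqrt(2)*a^4/4 - a^3/3 + 3*a - sqrt(3)*k*log(cos(sqrt(3)*a))/3


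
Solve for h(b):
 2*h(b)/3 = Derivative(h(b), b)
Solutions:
 h(b) = C1*exp(2*b/3)


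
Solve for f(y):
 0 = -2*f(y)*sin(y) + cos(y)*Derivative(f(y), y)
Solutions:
 f(y) = C1/cos(y)^2


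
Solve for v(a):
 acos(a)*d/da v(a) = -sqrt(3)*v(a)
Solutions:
 v(a) = C1*exp(-sqrt(3)*Integral(1/acos(a), a))


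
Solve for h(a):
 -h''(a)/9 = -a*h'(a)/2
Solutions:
 h(a) = C1 + C2*erfi(3*a/2)


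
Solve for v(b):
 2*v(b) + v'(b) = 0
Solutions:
 v(b) = C1*exp(-2*b)


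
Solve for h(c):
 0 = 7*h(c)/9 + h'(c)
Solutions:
 h(c) = C1*exp(-7*c/9)


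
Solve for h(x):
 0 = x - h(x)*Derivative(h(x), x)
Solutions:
 h(x) = -sqrt(C1 + x^2)
 h(x) = sqrt(C1 + x^2)


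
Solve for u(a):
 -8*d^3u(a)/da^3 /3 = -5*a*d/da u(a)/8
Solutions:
 u(a) = C1 + Integral(C2*airyai(15^(1/3)*a/4) + C3*airybi(15^(1/3)*a/4), a)


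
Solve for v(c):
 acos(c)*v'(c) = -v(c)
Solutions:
 v(c) = C1*exp(-Integral(1/acos(c), c))


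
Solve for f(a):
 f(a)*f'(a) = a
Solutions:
 f(a) = -sqrt(C1 + a^2)
 f(a) = sqrt(C1 + a^2)


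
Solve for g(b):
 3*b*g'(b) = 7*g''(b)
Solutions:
 g(b) = C1 + C2*erfi(sqrt(42)*b/14)


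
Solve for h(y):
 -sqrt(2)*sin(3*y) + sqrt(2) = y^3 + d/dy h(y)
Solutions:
 h(y) = C1 - y^4/4 + sqrt(2)*y + sqrt(2)*cos(3*y)/3


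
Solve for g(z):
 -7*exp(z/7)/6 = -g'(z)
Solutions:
 g(z) = C1 + 49*exp(z/7)/6


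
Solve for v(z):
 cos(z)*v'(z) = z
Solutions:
 v(z) = C1 + Integral(z/cos(z), z)


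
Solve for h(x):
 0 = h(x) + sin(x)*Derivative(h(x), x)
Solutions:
 h(x) = C1*sqrt(cos(x) + 1)/sqrt(cos(x) - 1)


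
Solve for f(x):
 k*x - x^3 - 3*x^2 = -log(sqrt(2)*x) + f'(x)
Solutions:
 f(x) = C1 + k*x^2/2 - x^4/4 - x^3 + x*log(x) - x + x*log(2)/2


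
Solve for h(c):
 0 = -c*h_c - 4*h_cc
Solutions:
 h(c) = C1 + C2*erf(sqrt(2)*c/4)


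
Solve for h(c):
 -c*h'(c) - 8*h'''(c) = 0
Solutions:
 h(c) = C1 + Integral(C2*airyai(-c/2) + C3*airybi(-c/2), c)


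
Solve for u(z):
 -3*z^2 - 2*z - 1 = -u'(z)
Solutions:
 u(z) = C1 + z^3 + z^2 + z


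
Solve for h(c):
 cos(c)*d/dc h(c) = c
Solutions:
 h(c) = C1 + Integral(c/cos(c), c)


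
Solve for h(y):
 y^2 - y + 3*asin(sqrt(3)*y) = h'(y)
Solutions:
 h(y) = C1 + y^3/3 - y^2/2 + 3*y*asin(sqrt(3)*y) + sqrt(3)*sqrt(1 - 3*y^2)


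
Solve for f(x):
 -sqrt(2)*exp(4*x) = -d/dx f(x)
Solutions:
 f(x) = C1 + sqrt(2)*exp(4*x)/4


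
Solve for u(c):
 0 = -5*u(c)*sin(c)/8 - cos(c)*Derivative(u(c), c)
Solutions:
 u(c) = C1*cos(c)^(5/8)


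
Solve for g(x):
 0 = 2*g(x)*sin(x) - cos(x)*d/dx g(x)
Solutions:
 g(x) = C1/cos(x)^2


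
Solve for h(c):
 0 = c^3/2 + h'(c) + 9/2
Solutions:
 h(c) = C1 - c^4/8 - 9*c/2


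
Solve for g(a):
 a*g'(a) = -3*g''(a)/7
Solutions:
 g(a) = C1 + C2*erf(sqrt(42)*a/6)


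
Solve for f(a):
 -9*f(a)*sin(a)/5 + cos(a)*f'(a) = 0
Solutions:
 f(a) = C1/cos(a)^(9/5)


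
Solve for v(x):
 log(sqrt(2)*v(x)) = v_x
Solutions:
 -2*Integral(1/(2*log(_y) + log(2)), (_y, v(x))) = C1 - x


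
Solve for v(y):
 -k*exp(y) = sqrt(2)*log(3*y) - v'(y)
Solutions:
 v(y) = C1 + k*exp(y) + sqrt(2)*y*log(y) + sqrt(2)*y*(-1 + log(3))


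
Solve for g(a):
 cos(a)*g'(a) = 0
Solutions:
 g(a) = C1


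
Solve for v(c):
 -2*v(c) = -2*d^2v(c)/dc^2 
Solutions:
 v(c) = C1*exp(-c) + C2*exp(c)


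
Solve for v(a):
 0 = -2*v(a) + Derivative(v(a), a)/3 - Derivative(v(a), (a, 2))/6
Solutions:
 v(a) = (C1*sin(sqrt(11)*a) + C2*cos(sqrt(11)*a))*exp(a)


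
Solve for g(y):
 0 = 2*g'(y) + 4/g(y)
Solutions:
 g(y) = -sqrt(C1 - 4*y)
 g(y) = sqrt(C1 - 4*y)


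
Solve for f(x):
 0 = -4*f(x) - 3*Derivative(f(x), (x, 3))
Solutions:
 f(x) = C3*exp(-6^(2/3)*x/3) + (C1*sin(2^(2/3)*3^(1/6)*x/2) + C2*cos(2^(2/3)*3^(1/6)*x/2))*exp(6^(2/3)*x/6)


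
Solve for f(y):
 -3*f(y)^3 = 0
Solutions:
 f(y) = 0


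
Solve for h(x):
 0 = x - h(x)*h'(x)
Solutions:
 h(x) = -sqrt(C1 + x^2)
 h(x) = sqrt(C1 + x^2)


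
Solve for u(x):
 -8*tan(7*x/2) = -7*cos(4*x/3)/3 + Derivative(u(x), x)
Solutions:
 u(x) = C1 + 16*log(cos(7*x/2))/7 + 7*sin(4*x/3)/4


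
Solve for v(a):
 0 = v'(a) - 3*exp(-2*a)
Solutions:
 v(a) = C1 - 3*exp(-2*a)/2


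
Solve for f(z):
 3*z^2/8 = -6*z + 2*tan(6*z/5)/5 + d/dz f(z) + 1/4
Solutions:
 f(z) = C1 + z^3/8 + 3*z^2 - z/4 + log(cos(6*z/5))/3


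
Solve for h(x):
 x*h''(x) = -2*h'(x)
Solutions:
 h(x) = C1 + C2/x


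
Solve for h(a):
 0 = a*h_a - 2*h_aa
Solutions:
 h(a) = C1 + C2*erfi(a/2)


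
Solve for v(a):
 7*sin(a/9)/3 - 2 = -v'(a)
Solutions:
 v(a) = C1 + 2*a + 21*cos(a/9)


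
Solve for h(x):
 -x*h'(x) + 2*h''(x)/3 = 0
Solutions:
 h(x) = C1 + C2*erfi(sqrt(3)*x/2)


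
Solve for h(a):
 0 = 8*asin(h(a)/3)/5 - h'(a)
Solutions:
 Integral(1/asin(_y/3), (_y, h(a))) = C1 + 8*a/5


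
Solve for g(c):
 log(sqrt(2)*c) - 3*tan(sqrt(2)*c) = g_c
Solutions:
 g(c) = C1 + c*log(c) - c + c*log(2)/2 + 3*sqrt(2)*log(cos(sqrt(2)*c))/2


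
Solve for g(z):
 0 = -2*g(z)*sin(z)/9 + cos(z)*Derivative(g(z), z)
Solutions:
 g(z) = C1/cos(z)^(2/9)


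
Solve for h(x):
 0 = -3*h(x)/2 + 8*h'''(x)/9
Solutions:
 h(x) = C3*exp(3*2^(2/3)*x/4) + (C1*sin(3*2^(2/3)*sqrt(3)*x/8) + C2*cos(3*2^(2/3)*sqrt(3)*x/8))*exp(-3*2^(2/3)*x/8)


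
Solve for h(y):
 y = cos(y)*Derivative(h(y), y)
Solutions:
 h(y) = C1 + Integral(y/cos(y), y)


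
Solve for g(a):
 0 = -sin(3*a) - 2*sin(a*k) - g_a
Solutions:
 g(a) = C1 + cos(3*a)/3 + 2*cos(a*k)/k


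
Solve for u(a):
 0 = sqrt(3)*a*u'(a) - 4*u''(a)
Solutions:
 u(a) = C1 + C2*erfi(sqrt(2)*3^(1/4)*a/4)


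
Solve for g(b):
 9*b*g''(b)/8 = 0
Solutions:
 g(b) = C1 + C2*b


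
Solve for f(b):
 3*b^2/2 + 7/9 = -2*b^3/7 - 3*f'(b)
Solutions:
 f(b) = C1 - b^4/42 - b^3/6 - 7*b/27


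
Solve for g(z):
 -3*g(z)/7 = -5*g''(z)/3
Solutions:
 g(z) = C1*exp(-3*sqrt(35)*z/35) + C2*exp(3*sqrt(35)*z/35)


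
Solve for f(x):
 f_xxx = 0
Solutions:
 f(x) = C1 + C2*x + C3*x^2


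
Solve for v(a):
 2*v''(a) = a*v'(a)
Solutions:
 v(a) = C1 + C2*erfi(a/2)


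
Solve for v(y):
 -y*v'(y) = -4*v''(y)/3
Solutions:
 v(y) = C1 + C2*erfi(sqrt(6)*y/4)


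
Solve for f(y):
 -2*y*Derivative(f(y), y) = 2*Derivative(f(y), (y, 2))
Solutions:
 f(y) = C1 + C2*erf(sqrt(2)*y/2)


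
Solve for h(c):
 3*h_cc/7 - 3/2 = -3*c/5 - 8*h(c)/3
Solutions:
 h(c) = C1*sin(2*sqrt(14)*c/3) + C2*cos(2*sqrt(14)*c/3) - 9*c/40 + 9/16


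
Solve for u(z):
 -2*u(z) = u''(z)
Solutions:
 u(z) = C1*sin(sqrt(2)*z) + C2*cos(sqrt(2)*z)


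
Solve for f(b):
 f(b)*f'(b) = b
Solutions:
 f(b) = -sqrt(C1 + b^2)
 f(b) = sqrt(C1 + b^2)


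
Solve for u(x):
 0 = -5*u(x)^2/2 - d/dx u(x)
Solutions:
 u(x) = 2/(C1 + 5*x)


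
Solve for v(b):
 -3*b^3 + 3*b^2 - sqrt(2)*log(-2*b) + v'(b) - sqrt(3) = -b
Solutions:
 v(b) = C1 + 3*b^4/4 - b^3 - b^2/2 + sqrt(2)*b*log(-b) + b*(-sqrt(2) + sqrt(2)*log(2) + sqrt(3))


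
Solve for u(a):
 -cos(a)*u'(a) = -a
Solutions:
 u(a) = C1 + Integral(a/cos(a), a)


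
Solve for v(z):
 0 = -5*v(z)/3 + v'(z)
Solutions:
 v(z) = C1*exp(5*z/3)


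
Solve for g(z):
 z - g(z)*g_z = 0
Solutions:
 g(z) = -sqrt(C1 + z^2)
 g(z) = sqrt(C1 + z^2)


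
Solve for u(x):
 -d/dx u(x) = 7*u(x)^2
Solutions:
 u(x) = 1/(C1 + 7*x)


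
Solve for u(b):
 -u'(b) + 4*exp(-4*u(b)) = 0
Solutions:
 u(b) = log(-I*(C1 + 16*b)^(1/4))
 u(b) = log(I*(C1 + 16*b)^(1/4))
 u(b) = log(-(C1 + 16*b)^(1/4))
 u(b) = log(C1 + 16*b)/4


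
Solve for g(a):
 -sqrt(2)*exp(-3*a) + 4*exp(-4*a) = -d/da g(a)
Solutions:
 g(a) = C1 - sqrt(2)*exp(-3*a)/3 + exp(-4*a)


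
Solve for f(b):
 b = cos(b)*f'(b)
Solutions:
 f(b) = C1 + Integral(b/cos(b), b)


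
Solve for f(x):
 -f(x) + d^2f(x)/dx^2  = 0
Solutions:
 f(x) = C1*exp(-x) + C2*exp(x)


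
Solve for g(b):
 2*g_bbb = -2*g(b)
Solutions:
 g(b) = C3*exp(-b) + (C1*sin(sqrt(3)*b/2) + C2*cos(sqrt(3)*b/2))*exp(b/2)


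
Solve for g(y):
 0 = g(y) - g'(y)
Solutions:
 g(y) = C1*exp(y)


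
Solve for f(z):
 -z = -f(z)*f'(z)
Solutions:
 f(z) = -sqrt(C1 + z^2)
 f(z) = sqrt(C1 + z^2)


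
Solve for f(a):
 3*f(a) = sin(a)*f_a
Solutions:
 f(a) = C1*(cos(a) - 1)^(3/2)/(cos(a) + 1)^(3/2)


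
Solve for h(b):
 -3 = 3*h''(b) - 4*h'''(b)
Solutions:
 h(b) = C1 + C2*b + C3*exp(3*b/4) - b^2/2


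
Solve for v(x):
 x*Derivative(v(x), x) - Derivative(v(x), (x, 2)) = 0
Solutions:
 v(x) = C1 + C2*erfi(sqrt(2)*x/2)


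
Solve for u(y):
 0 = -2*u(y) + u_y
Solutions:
 u(y) = C1*exp(2*y)


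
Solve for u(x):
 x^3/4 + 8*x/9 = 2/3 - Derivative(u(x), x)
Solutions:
 u(x) = C1 - x^4/16 - 4*x^2/9 + 2*x/3


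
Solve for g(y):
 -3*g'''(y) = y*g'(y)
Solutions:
 g(y) = C1 + Integral(C2*airyai(-3^(2/3)*y/3) + C3*airybi(-3^(2/3)*y/3), y)


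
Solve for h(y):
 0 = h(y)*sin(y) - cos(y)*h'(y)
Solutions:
 h(y) = C1/cos(y)


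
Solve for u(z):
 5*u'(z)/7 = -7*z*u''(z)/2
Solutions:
 u(z) = C1 + C2*z^(39/49)


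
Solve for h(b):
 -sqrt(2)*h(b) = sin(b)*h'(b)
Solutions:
 h(b) = C1*(cos(b) + 1)^(sqrt(2)/2)/(cos(b) - 1)^(sqrt(2)/2)


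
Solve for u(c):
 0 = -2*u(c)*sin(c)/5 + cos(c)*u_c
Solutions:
 u(c) = C1/cos(c)^(2/5)


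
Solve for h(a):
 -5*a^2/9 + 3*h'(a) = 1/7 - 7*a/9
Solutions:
 h(a) = C1 + 5*a^3/81 - 7*a^2/54 + a/21


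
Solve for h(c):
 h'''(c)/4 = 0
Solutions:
 h(c) = C1 + C2*c + C3*c^2


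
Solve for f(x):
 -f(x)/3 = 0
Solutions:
 f(x) = 0


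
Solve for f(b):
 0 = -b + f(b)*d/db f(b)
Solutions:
 f(b) = -sqrt(C1 + b^2)
 f(b) = sqrt(C1 + b^2)


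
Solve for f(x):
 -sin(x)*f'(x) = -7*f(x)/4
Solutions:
 f(x) = C1*(cos(x) - 1)^(7/8)/(cos(x) + 1)^(7/8)


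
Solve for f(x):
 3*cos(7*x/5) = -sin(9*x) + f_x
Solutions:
 f(x) = C1 + 15*sin(7*x/5)/7 - cos(9*x)/9


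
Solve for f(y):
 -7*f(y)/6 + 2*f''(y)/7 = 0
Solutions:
 f(y) = C1*exp(-7*sqrt(3)*y/6) + C2*exp(7*sqrt(3)*y/6)


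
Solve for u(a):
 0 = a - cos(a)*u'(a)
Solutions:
 u(a) = C1 + Integral(a/cos(a), a)


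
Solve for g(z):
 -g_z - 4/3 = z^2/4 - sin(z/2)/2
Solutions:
 g(z) = C1 - z^3/12 - 4*z/3 - cos(z/2)


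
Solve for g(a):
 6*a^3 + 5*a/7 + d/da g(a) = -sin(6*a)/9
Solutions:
 g(a) = C1 - 3*a^4/2 - 5*a^2/14 + cos(6*a)/54


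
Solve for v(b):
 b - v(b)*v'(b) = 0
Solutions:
 v(b) = -sqrt(C1 + b^2)
 v(b) = sqrt(C1 + b^2)


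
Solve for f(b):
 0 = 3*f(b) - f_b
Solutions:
 f(b) = C1*exp(3*b)


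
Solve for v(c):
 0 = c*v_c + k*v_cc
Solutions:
 v(c) = C1 + C2*sqrt(k)*erf(sqrt(2)*c*sqrt(1/k)/2)


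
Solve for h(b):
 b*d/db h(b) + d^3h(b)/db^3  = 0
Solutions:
 h(b) = C1 + Integral(C2*airyai(-b) + C3*airybi(-b), b)


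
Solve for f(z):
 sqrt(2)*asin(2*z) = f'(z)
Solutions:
 f(z) = C1 + sqrt(2)*(z*asin(2*z) + sqrt(1 - 4*z^2)/2)


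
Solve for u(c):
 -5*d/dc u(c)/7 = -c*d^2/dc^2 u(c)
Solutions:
 u(c) = C1 + C2*c^(12/7)


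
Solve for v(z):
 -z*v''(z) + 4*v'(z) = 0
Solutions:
 v(z) = C1 + C2*z^5


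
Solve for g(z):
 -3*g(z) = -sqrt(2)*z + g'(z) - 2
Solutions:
 g(z) = C1*exp(-3*z) + sqrt(2)*z/3 - sqrt(2)/9 + 2/3


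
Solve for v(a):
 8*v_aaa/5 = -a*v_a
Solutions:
 v(a) = C1 + Integral(C2*airyai(-5^(1/3)*a/2) + C3*airybi(-5^(1/3)*a/2), a)


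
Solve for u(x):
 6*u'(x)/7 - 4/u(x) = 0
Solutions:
 u(x) = -sqrt(C1 + 84*x)/3
 u(x) = sqrt(C1 + 84*x)/3


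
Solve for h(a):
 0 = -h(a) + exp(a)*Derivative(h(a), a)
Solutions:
 h(a) = C1*exp(-exp(-a))


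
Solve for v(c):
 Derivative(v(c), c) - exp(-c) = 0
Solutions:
 v(c) = C1 - exp(-c)


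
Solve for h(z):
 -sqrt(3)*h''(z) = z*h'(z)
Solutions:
 h(z) = C1 + C2*erf(sqrt(2)*3^(3/4)*z/6)


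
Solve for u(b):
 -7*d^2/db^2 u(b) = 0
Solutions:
 u(b) = C1 + C2*b


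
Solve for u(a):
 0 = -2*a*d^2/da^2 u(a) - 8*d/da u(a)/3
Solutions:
 u(a) = C1 + C2/a^(1/3)


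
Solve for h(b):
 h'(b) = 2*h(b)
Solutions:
 h(b) = C1*exp(2*b)


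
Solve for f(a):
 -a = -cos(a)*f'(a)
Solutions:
 f(a) = C1 + Integral(a/cos(a), a)


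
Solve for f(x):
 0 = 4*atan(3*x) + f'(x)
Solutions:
 f(x) = C1 - 4*x*atan(3*x) + 2*log(9*x^2 + 1)/3


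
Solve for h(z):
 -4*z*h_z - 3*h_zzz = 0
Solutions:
 h(z) = C1 + Integral(C2*airyai(-6^(2/3)*z/3) + C3*airybi(-6^(2/3)*z/3), z)


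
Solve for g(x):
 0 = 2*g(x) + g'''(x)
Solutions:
 g(x) = C3*exp(-2^(1/3)*x) + (C1*sin(2^(1/3)*sqrt(3)*x/2) + C2*cos(2^(1/3)*sqrt(3)*x/2))*exp(2^(1/3)*x/2)


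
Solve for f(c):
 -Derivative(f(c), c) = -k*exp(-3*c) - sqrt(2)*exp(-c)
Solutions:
 f(c) = C1 - k*exp(-3*c)/3 - sqrt(2)*exp(-c)


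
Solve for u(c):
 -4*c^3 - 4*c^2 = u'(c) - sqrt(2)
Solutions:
 u(c) = C1 - c^4 - 4*c^3/3 + sqrt(2)*c


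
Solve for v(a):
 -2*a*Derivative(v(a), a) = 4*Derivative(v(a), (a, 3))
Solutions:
 v(a) = C1 + Integral(C2*airyai(-2^(2/3)*a/2) + C3*airybi(-2^(2/3)*a/2), a)


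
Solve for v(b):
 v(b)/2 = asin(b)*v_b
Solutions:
 v(b) = C1*exp(Integral(1/asin(b), b)/2)


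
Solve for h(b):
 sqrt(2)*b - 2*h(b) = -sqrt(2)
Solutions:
 h(b) = sqrt(2)*(b + 1)/2


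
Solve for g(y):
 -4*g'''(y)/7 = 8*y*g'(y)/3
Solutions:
 g(y) = C1 + Integral(C2*airyai(-14^(1/3)*3^(2/3)*y/3) + C3*airybi(-14^(1/3)*3^(2/3)*y/3), y)


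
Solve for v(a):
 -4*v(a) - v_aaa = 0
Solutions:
 v(a) = C3*exp(-2^(2/3)*a) + (C1*sin(2^(2/3)*sqrt(3)*a/2) + C2*cos(2^(2/3)*sqrt(3)*a/2))*exp(2^(2/3)*a/2)


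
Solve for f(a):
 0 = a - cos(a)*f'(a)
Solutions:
 f(a) = C1 + Integral(a/cos(a), a)


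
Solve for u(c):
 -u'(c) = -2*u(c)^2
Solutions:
 u(c) = -1/(C1 + 2*c)


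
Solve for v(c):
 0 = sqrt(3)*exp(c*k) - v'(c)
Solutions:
 v(c) = C1 + sqrt(3)*exp(c*k)/k


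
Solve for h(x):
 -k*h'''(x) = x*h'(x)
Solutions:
 h(x) = C1 + Integral(C2*airyai(x*(-1/k)^(1/3)) + C3*airybi(x*(-1/k)^(1/3)), x)


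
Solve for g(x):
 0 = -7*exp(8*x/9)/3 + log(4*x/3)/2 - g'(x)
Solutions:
 g(x) = C1 + x*log(x)/2 + x*(-log(3)/2 - 1/2 + log(2)) - 21*exp(8*x/9)/8


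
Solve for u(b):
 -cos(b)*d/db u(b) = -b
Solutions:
 u(b) = C1 + Integral(b/cos(b), b)


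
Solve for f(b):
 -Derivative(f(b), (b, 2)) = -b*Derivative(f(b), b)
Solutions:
 f(b) = C1 + C2*erfi(sqrt(2)*b/2)


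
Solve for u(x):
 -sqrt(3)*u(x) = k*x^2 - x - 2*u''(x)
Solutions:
 u(x) = C1*exp(-sqrt(2)*3^(1/4)*x/2) + C2*exp(sqrt(2)*3^(1/4)*x/2) - sqrt(3)*k*x^2/3 - 4*k/3 + sqrt(3)*x/3


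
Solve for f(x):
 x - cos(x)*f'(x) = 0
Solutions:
 f(x) = C1 + Integral(x/cos(x), x)


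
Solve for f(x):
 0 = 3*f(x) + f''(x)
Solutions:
 f(x) = C1*sin(sqrt(3)*x) + C2*cos(sqrt(3)*x)


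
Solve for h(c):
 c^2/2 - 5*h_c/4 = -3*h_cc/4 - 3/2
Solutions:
 h(c) = C1 + C2*exp(5*c/3) + 2*c^3/15 + 6*c^2/25 + 186*c/125


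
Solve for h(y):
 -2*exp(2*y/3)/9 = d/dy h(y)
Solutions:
 h(y) = C1 - exp(2*y/3)/3


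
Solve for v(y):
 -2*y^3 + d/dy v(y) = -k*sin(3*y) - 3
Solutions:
 v(y) = C1 + k*cos(3*y)/3 + y^4/2 - 3*y


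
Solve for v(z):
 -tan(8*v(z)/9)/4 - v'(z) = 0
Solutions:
 v(z) = -9*asin(C1*exp(-2*z/9))/8 + 9*pi/8
 v(z) = 9*asin(C1*exp(-2*z/9))/8


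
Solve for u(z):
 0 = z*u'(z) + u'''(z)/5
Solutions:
 u(z) = C1 + Integral(C2*airyai(-5^(1/3)*z) + C3*airybi(-5^(1/3)*z), z)


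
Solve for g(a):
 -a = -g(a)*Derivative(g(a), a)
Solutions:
 g(a) = -sqrt(C1 + a^2)
 g(a) = sqrt(C1 + a^2)


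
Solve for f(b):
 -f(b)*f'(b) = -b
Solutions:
 f(b) = -sqrt(C1 + b^2)
 f(b) = sqrt(C1 + b^2)


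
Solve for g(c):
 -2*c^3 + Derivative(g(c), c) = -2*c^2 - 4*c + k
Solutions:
 g(c) = C1 + c^4/2 - 2*c^3/3 - 2*c^2 + c*k


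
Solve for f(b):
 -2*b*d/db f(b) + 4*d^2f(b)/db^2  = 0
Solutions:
 f(b) = C1 + C2*erfi(b/2)


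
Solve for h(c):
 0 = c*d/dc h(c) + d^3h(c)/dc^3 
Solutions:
 h(c) = C1 + Integral(C2*airyai(-c) + C3*airybi(-c), c)


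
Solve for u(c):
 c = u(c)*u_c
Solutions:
 u(c) = -sqrt(C1 + c^2)
 u(c) = sqrt(C1 + c^2)


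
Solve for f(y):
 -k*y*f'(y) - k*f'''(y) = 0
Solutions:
 f(y) = C1 + Integral(C2*airyai(-y) + C3*airybi(-y), y)


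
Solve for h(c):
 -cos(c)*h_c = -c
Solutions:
 h(c) = C1 + Integral(c/cos(c), c)


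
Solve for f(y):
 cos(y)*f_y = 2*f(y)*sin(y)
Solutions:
 f(y) = C1/cos(y)^2


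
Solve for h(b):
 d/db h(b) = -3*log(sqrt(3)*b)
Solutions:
 h(b) = C1 - 3*b*log(b) - 3*b*log(3)/2 + 3*b


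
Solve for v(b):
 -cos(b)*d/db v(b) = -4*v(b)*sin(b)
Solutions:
 v(b) = C1/cos(b)^4


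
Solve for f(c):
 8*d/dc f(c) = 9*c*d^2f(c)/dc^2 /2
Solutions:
 f(c) = C1 + C2*c^(25/9)


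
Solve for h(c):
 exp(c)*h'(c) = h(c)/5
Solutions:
 h(c) = C1*exp(-exp(-c)/5)


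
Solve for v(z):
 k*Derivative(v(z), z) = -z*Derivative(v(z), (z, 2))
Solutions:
 v(z) = C1 + z^(1 - re(k))*(C2*sin(log(z)*Abs(im(k))) + C3*cos(log(z)*im(k)))


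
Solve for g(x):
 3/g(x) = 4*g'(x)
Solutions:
 g(x) = -sqrt(C1 + 6*x)/2
 g(x) = sqrt(C1 + 6*x)/2


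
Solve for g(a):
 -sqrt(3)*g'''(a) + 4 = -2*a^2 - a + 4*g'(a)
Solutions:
 g(a) = C1 + C2*sin(2*3^(3/4)*a/3) + C3*cos(2*3^(3/4)*a/3) + a^3/6 + a^2/8 - sqrt(3)*a/4 + a


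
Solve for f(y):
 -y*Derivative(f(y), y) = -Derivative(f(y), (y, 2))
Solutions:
 f(y) = C1 + C2*erfi(sqrt(2)*y/2)


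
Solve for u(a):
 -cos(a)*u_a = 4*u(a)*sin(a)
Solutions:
 u(a) = C1*cos(a)^4


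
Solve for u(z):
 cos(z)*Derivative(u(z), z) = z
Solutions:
 u(z) = C1 + Integral(z/cos(z), z)


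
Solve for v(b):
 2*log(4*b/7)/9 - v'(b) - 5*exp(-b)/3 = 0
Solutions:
 v(b) = C1 + 2*b*log(b)/9 + 2*b*(-log(7) - 1 + 2*log(2))/9 + 5*exp(-b)/3


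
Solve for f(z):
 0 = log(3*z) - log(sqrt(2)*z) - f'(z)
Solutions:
 f(z) = C1 - z*log(2)/2 + z*log(3)


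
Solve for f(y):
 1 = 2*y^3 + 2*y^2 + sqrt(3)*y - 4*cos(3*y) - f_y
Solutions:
 f(y) = C1 + y^4/2 + 2*y^3/3 + sqrt(3)*y^2/2 - y - 4*sin(3*y)/3


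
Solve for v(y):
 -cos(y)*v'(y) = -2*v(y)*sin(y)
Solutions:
 v(y) = C1/cos(y)^2


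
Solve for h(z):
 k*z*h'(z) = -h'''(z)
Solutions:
 h(z) = C1 + Integral(C2*airyai(z*(-k)^(1/3)) + C3*airybi(z*(-k)^(1/3)), z)


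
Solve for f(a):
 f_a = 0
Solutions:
 f(a) = C1


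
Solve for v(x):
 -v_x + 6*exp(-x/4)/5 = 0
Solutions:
 v(x) = C1 - 24*exp(-x/4)/5


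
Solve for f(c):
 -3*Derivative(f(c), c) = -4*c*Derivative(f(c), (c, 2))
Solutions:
 f(c) = C1 + C2*c^(7/4)


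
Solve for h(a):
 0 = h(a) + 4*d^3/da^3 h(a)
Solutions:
 h(a) = C3*exp(-2^(1/3)*a/2) + (C1*sin(2^(1/3)*sqrt(3)*a/4) + C2*cos(2^(1/3)*sqrt(3)*a/4))*exp(2^(1/3)*a/4)


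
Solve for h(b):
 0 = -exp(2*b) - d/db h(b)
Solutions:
 h(b) = C1 - exp(2*b)/2


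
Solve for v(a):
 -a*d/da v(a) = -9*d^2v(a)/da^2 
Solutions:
 v(a) = C1 + C2*erfi(sqrt(2)*a/6)


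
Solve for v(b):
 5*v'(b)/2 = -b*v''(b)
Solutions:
 v(b) = C1 + C2/b^(3/2)


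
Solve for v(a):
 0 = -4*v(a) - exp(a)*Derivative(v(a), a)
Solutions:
 v(a) = C1*exp(4*exp(-a))


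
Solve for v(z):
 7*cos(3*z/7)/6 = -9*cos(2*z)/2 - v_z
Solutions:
 v(z) = C1 - 49*sin(3*z/7)/18 - 9*sin(2*z)/4


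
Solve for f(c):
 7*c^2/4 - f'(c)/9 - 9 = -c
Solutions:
 f(c) = C1 + 21*c^3/4 + 9*c^2/2 - 81*c


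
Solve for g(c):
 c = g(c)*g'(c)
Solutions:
 g(c) = -sqrt(C1 + c^2)
 g(c) = sqrt(C1 + c^2)


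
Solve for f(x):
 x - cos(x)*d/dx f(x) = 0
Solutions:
 f(x) = C1 + Integral(x/cos(x), x)


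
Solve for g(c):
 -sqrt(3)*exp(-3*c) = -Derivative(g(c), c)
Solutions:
 g(c) = C1 - sqrt(3)*exp(-3*c)/3


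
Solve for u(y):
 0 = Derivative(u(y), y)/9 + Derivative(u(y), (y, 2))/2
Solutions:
 u(y) = C1 + C2*exp(-2*y/9)


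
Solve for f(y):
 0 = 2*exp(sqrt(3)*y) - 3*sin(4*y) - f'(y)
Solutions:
 f(y) = C1 + 2*sqrt(3)*exp(sqrt(3)*y)/3 + 3*cos(4*y)/4


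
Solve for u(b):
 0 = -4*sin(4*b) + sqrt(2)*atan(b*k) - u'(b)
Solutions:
 u(b) = C1 + sqrt(2)*Piecewise((b*atan(b*k) - log(b^2*k^2 + 1)/(2*k), Ne(k, 0)), (0, True)) + cos(4*b)


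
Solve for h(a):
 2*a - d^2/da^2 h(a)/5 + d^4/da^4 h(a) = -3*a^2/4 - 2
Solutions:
 h(a) = C1 + C2*a + C3*exp(-sqrt(5)*a/5) + C4*exp(sqrt(5)*a/5) + 5*a^4/16 + 5*a^3/3 + 95*a^2/4


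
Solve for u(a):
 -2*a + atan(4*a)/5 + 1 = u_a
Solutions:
 u(a) = C1 - a^2 + a*atan(4*a)/5 + a - log(16*a^2 + 1)/40


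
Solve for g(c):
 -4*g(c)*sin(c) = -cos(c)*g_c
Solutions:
 g(c) = C1/cos(c)^4


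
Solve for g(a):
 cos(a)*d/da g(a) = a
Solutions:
 g(a) = C1 + Integral(a/cos(a), a)


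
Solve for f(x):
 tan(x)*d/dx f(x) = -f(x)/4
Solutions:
 f(x) = C1/sin(x)^(1/4)


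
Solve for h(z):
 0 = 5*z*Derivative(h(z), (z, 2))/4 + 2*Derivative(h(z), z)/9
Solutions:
 h(z) = C1 + C2*z^(37/45)


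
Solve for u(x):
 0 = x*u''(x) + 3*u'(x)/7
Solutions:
 u(x) = C1 + C2*x^(4/7)


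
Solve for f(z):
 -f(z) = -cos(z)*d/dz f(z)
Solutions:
 f(z) = C1*sqrt(sin(z) + 1)/sqrt(sin(z) - 1)


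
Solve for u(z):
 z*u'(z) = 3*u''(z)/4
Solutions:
 u(z) = C1 + C2*erfi(sqrt(6)*z/3)


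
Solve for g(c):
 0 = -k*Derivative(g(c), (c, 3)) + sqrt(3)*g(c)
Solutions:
 g(c) = C1*exp(3^(1/6)*c*(1/k)^(1/3)) + C2*exp(c*(-3^(1/6) + 3^(2/3)*I)*(1/k)^(1/3)/2) + C3*exp(-c*(3^(1/6) + 3^(2/3)*I)*(1/k)^(1/3)/2)


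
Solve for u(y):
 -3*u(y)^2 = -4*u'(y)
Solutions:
 u(y) = -4/(C1 + 3*y)


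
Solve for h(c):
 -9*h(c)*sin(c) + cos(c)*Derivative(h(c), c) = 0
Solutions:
 h(c) = C1/cos(c)^9


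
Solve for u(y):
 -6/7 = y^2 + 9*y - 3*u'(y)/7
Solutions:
 u(y) = C1 + 7*y^3/9 + 21*y^2/2 + 2*y


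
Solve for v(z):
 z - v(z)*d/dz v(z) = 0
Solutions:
 v(z) = -sqrt(C1 + z^2)
 v(z) = sqrt(C1 + z^2)


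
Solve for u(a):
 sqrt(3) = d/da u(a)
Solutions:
 u(a) = C1 + sqrt(3)*a


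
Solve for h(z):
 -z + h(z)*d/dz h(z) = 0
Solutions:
 h(z) = -sqrt(C1 + z^2)
 h(z) = sqrt(C1 + z^2)


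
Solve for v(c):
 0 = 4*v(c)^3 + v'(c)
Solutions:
 v(c) = -sqrt(2)*sqrt(-1/(C1 - 4*c))/2
 v(c) = sqrt(2)*sqrt(-1/(C1 - 4*c))/2


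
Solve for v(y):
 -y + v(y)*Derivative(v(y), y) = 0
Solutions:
 v(y) = -sqrt(C1 + y^2)
 v(y) = sqrt(C1 + y^2)


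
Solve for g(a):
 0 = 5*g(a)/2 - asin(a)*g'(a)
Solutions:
 g(a) = C1*exp(5*Integral(1/asin(a), a)/2)


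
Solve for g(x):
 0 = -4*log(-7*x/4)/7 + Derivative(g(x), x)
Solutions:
 g(x) = C1 + 4*x*log(-x)/7 + 4*x*(-2*log(2) - 1 + log(7))/7


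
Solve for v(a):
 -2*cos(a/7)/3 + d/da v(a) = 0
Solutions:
 v(a) = C1 + 14*sin(a/7)/3


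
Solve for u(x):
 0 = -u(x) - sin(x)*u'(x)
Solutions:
 u(x) = C1*sqrt(cos(x) + 1)/sqrt(cos(x) - 1)


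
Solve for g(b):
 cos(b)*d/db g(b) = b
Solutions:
 g(b) = C1 + Integral(b/cos(b), b)


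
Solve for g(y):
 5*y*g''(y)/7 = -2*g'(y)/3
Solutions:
 g(y) = C1 + C2*y^(1/15)


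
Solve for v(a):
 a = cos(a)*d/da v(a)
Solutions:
 v(a) = C1 + Integral(a/cos(a), a)


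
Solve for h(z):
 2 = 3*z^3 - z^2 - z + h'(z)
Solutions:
 h(z) = C1 - 3*z^4/4 + z^3/3 + z^2/2 + 2*z


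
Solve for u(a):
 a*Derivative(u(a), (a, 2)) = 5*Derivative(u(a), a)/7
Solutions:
 u(a) = C1 + C2*a^(12/7)
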